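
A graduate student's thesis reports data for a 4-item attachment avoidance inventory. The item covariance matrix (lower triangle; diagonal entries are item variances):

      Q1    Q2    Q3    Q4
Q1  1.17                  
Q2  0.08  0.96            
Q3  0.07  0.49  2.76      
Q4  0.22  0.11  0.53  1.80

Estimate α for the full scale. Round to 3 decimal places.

α = 0.413

Σσᵢ² = 1.17 + 0.96 + 2.76 + 1.80 = 6.69
Sum of off-diagonal covariances = 1.50
σ²_T = 6.69 + 2 × 1.50 = 9.69
α = (k/(k−1))·(1 − Σσᵢ²/σ²_T) = (4/3)·(1 − 6.69/9.69) = 0.413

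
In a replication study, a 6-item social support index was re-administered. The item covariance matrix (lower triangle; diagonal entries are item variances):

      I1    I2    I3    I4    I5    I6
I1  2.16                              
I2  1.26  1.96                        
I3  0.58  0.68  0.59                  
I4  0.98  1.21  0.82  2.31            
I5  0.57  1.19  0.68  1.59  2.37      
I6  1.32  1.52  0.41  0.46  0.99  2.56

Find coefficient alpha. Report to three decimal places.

ΣVar(i) = 2.16 + 1.96 + 0.59 + 2.31 + 2.37 + 2.56 = 11.95
Sum of off-diagonal covariances = 14.26
σ²_total = 11.95 + 2 × 14.26 = 40.47
α = (k/(k−1))·(1 − ΣVar(i)/σ²_total) = (6/5)·(1 − 11.95/40.47) = 0.846

α = 0.846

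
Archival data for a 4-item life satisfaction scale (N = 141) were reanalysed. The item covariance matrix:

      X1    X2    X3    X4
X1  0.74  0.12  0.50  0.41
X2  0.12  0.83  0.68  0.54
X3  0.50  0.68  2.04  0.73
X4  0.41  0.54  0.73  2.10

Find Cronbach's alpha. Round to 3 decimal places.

Cronbach's alpha = 0.681

Σσᵢ² = 0.74 + 0.83 + 2.04 + 2.10 = 5.71
Sum of off-diagonal covariances = 2.98
σ²_T = 5.71 + 2 × 2.98 = 11.67
α = (k/(k−1))·(1 − Σσᵢ²/σ²_T) = (4/3)·(1 − 5.71/11.67) = 0.681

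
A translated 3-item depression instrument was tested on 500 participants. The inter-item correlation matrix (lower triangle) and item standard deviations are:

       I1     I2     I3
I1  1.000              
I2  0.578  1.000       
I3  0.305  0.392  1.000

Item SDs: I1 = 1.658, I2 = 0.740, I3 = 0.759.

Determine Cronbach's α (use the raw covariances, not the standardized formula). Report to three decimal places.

Σσ²ᵢ = 1.658² + 0.740² + 0.759² = 3.8726
Covariances σ_ij = r_ij · s_i · s_j:
  σ(I1,I2) = 0.578 × 1.658 × 0.740 = 0.7092
  σ(I1,I3) = 0.305 × 1.658 × 0.759 = 0.3838
  σ(I2,I3) = 0.392 × 0.740 × 0.759 = 0.2202
σ²_T = Σσ²ᵢ + 2·Σσ_ij = 3.8726 + 2 × 1.3132 = 6.4990
α = (3/2)·(1 − 3.8726/6.4990) = 0.606

α = 0.606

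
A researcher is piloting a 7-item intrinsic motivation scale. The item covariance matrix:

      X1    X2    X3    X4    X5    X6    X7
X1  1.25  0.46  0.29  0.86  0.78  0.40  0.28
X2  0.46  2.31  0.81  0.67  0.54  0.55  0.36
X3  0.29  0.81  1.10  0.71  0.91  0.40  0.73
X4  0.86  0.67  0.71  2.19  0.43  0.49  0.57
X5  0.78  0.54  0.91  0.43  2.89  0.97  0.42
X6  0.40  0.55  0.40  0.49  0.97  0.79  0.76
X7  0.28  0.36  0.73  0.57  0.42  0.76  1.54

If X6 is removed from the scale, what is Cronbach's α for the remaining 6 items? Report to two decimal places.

Remaining items: X1, X2, X3, X4, X5, X7 (k = 6).
Σσᵢ² = 1.25 + 2.31 + 1.10 + 2.19 + 2.89 + 1.54 = 11.28
Var(T) = 11.28 + 2 × 8.82 = 28.92
α (item deleted) = (6/5)·(1 − 11.28/28.92) = 0.73

Cronbach's α = 0.73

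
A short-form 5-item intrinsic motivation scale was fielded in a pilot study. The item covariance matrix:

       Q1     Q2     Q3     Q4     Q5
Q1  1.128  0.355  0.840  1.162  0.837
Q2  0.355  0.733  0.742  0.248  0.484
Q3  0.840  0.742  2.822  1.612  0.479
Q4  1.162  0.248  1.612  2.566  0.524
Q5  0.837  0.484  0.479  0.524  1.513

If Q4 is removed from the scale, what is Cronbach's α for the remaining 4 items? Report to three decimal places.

α = 0.729

Remaining items: Q1, Q2, Q3, Q5 (k = 4).
Σσᵢ² = 1.128 + 0.733 + 2.822 + 1.513 = 6.196
Var(T) = 6.196 + 2 × 3.737 = 13.670
α (item deleted) = (4/3)·(1 − 6.196/13.670) = 0.729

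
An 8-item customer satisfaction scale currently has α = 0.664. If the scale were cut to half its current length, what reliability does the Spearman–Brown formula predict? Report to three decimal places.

predicted reliability = 0.497

Length factor m = 1/2
α' = m·α / (1 − (1−m)·α)
   = 1/2 × 0.664 / (1 − (1 − 1/2) × 0.664)
   = 0.3320 / 0.6680 = 0.497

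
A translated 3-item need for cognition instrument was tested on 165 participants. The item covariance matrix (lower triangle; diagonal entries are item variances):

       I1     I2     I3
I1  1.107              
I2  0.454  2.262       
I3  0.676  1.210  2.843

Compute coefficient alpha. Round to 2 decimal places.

Σσ²ᵢ = 1.107 + 2.262 + 2.843 = 6.212
Sum of the distinct covariances = 2.340
σ²_T = 6.212 + 2 × 2.340 = 10.892
α = (k/(k−1))·(1 − Σσ²ᵢ/σ²_T) = (3/2)·(1 − 6.212/10.892) = 0.64

coefficient alpha = 0.64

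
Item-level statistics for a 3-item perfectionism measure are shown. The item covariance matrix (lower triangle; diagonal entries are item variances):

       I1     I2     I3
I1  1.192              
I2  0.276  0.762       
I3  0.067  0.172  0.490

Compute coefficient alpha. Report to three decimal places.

Σσ²ᵢ = 1.192 + 0.762 + 0.490 = 2.444
Sum of the distinct covariances = 0.515
total variance = 2.444 + 2 × 0.515 = 3.474
α = (k/(k−1))·(1 − Σσ²ᵢ/total variance) = (3/2)·(1 − 2.444/3.474) = 0.445

coefficient alpha = 0.445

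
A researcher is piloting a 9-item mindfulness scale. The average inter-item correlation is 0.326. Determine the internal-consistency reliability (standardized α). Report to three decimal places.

Standardized α = k·r̄ / (1 + (k−1)·r̄) = 9 × 0.326 / (1 + 8 × 0.326)
  = 2.9340 / 3.6080 = 0.813

α = 0.813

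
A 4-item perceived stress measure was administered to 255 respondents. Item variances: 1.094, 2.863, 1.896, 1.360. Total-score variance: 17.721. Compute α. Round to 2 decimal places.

Σσ²ᵢ = 1.094 + 2.863 + 1.896 + 1.360 = 7.213
α = (k/(k−1))·(1 − Σσ²ᵢ/σ²_T) = (4/3)·(1 − 7.213/17.721) = 0.79

α = 0.79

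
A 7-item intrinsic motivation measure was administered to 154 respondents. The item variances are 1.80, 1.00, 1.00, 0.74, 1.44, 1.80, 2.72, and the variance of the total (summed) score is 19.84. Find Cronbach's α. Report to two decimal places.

Σσ²ᵢ = 1.80 + 1.00 + 1.00 + 0.74 + 1.44 + 1.80 + 2.72 = 10.50
α = (k/(k−1))·(1 − Σσ²ᵢ/σ²_T) = (7/6)·(1 − 10.50/19.84) = 0.55

α = 0.55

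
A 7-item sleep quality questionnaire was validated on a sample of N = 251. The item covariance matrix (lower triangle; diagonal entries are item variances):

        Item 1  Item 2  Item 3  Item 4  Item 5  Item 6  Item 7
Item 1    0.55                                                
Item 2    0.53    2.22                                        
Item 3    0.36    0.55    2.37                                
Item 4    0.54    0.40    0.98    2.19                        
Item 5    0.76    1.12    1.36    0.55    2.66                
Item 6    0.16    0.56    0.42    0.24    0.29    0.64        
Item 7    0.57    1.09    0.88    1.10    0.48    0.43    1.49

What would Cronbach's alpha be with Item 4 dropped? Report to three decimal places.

α = 0.790

Remaining items: Item 1, Item 2, Item 3, Item 5, Item 6, Item 7 (k = 6).
Σσ²ᵢ = 0.55 + 2.22 + 2.37 + 2.66 + 0.64 + 1.49 = 9.93
σ²_T = 9.93 + 2 × 9.56 = 29.05
α (item deleted) = (6/5)·(1 − 9.93/29.05) = 0.790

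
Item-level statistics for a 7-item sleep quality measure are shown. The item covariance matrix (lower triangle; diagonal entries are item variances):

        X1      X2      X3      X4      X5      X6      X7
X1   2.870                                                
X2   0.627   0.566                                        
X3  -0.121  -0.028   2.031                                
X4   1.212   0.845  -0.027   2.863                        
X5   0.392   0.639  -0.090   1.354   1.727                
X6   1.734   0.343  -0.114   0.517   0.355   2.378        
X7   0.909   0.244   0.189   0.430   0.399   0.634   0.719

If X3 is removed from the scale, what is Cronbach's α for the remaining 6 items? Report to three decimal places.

Remaining items: X1, X2, X4, X5, X6, X7 (k = 6).
ΣVar(i) = 2.870 + 0.566 + 2.863 + 1.727 + 2.378 + 0.719 = 11.123
total variance = 11.123 + 2 × 10.634 = 32.391
α (item deleted) = (6/5)·(1 − 11.123/32.391) = 0.788

α = 0.788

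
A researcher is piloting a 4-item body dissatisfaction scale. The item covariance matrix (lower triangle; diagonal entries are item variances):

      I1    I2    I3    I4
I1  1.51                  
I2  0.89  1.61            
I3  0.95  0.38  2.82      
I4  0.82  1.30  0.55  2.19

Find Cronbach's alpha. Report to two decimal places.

Σσ²ᵢ = 1.51 + 1.61 + 2.82 + 2.19 = 8.13
Σ_{i<j} σ_ij = 4.89
σ²_T = 8.13 + 2 × 4.89 = 17.91
α = (k/(k−1))·(1 − Σσ²ᵢ/σ²_T) = (4/3)·(1 − 8.13/17.91) = 0.73

α = 0.73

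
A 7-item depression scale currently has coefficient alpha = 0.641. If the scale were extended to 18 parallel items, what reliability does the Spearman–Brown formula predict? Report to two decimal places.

predicted reliability = 0.82

Length factor m = 18/7 = 2.5714
α' = m·α / (1 + (m−1)·α)
   = 18/7 × 0.641 / (1 + (18/7 − 1) × 0.641)
   = 1.6483 / 2.0073 = 0.82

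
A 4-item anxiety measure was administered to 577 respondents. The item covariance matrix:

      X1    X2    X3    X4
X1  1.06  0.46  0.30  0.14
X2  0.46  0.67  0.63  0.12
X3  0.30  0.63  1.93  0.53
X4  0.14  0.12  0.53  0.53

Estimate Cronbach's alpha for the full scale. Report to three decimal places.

Σσᵢ² = 1.06 + 0.67 + 1.93 + 0.53 = 4.19
Sum of off-diagonal covariances = 2.18
Var(T) = 4.19 + 2 × 2.18 = 8.55
α = (k/(k−1))·(1 − Σσᵢ²/Var(T)) = (4/3)·(1 − 4.19/8.55) = 0.680

Cronbach's alpha = 0.680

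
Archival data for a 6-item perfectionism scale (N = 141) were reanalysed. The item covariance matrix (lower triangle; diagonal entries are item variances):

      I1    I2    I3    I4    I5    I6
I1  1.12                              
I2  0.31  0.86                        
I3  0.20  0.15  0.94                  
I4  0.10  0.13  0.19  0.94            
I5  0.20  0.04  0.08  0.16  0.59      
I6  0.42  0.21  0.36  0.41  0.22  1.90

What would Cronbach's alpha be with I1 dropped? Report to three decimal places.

Cronbach's alpha = 0.534

Remaining items: I2, I3, I4, I5, I6 (k = 5).
Σσᵢ² = 0.86 + 0.94 + 0.94 + 0.59 + 1.90 = 5.23
σ²_T = 5.23 + 2 × 1.95 = 9.13
α (item deleted) = (5/4)·(1 − 5.23/9.13) = 0.534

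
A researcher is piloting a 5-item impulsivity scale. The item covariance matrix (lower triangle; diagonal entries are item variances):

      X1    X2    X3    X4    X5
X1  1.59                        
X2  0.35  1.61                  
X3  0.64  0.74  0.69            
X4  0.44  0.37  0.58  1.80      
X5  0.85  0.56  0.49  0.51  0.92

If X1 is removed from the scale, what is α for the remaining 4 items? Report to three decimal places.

α = 0.752

Remaining items: X2, X3, X4, X5 (k = 4).
ΣVar(i) = 1.61 + 0.69 + 1.80 + 0.92 = 5.02
Var(T) = 5.02 + 2 × 3.25 = 11.52
α (item deleted) = (4/3)·(1 − 5.02/11.52) = 0.752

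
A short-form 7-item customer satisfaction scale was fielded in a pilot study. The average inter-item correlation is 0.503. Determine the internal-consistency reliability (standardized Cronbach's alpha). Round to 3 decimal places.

α = 0.876

Standardized α = k·r̄ / (1 + (k−1)·r̄) = 7 × 0.503 / (1 + 6 × 0.503)
  = 3.5210 / 4.0180 = 0.876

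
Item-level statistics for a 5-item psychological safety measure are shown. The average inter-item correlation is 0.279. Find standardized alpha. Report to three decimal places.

standardized alpha = 0.659

Standardized α = k·r̄ / (1 + (k−1)·r̄) = 5 × 0.279 / (1 + 4 × 0.279)
  = 1.3950 / 2.1160 = 0.659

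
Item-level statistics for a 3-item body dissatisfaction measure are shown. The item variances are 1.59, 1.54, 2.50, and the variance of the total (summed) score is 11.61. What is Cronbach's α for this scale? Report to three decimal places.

sum of item variances = 1.59 + 1.54 + 2.50 = 5.63
α = (k/(k−1))·(1 − sum of item variances/σ²_T) = (3/2)·(1 − 5.63/11.61) = 0.773

Cronbach's α = 0.773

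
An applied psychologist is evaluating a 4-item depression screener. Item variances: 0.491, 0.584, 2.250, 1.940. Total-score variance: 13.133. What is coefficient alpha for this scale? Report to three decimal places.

α = 0.799

Σσᵢ² = 0.491 + 0.584 + 2.250 + 1.940 = 5.265
α = (k/(k−1))·(1 − Σσᵢ²/Var(T)) = (4/3)·(1 − 5.265/13.133) = 0.799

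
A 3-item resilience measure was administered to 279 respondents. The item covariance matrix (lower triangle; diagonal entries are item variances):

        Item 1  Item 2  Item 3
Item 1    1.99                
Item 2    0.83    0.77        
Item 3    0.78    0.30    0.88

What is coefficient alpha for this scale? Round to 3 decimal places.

sum of item variances = 1.99 + 0.77 + 0.88 = 3.64
Sum of off-diagonal covariances = 1.91
σ²_total = 3.64 + 2 × 1.91 = 7.46
α = (k/(k−1))·(1 − sum of item variances/σ²_total) = (3/2)·(1 − 3.64/7.46) = 0.768

α = 0.768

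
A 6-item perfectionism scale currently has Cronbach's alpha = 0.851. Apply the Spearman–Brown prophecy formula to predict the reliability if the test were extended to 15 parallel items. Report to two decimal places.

predicted reliability = 0.93

Length factor m = 15/6 = 2.5000
α' = m·α / (1 + (m−1)·α)
   = 15/6 × 0.851 / (1 + (15/6 − 1) × 0.851)
   = 2.1275 / 2.2765 = 0.93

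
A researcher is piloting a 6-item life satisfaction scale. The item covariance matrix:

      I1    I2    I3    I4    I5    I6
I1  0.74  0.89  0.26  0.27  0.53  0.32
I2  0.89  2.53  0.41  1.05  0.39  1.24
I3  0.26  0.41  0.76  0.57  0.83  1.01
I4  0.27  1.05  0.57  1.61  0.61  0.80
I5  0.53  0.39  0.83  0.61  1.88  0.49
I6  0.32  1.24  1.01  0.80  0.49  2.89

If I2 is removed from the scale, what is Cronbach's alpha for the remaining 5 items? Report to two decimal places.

Cronbach's alpha = 0.74

Remaining items: I1, I3, I4, I5, I6 (k = 5).
Σσᵢ² = 0.74 + 0.76 + 1.61 + 1.88 + 2.89 = 7.88
σ²_T = 7.88 + 2 × 5.69 = 19.26
α (item deleted) = (5/4)·(1 − 7.88/19.26) = 0.74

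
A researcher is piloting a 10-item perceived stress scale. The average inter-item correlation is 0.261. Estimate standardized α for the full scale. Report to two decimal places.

Standardized α = k·r̄ / (1 + (k−1)·r̄) = 10 × 0.261 / (1 + 9 × 0.261)
  = 2.6100 / 3.3490 = 0.78

α = 0.78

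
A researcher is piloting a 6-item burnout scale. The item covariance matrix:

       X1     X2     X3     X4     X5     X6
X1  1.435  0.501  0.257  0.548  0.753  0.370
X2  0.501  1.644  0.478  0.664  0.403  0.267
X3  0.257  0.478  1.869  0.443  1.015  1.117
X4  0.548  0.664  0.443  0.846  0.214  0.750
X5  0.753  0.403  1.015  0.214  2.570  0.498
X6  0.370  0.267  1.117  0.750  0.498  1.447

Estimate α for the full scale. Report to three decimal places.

Σσ²ᵢ = 1.435 + 1.644 + 1.869 + 0.846 + 2.570 + 1.447 = 9.811
Sum of off-diagonal covariances = 8.278
σ²_total = 9.811 + 2 × 8.278 = 26.367
α = (k/(k−1))·(1 − Σσ²ᵢ/σ²_total) = (6/5)·(1 − 9.811/26.367) = 0.753

α = 0.753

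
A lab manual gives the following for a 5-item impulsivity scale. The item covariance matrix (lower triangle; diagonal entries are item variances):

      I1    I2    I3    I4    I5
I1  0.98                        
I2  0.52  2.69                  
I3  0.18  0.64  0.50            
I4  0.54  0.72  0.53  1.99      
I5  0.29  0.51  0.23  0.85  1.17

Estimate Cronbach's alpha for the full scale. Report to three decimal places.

α = 0.722

ΣVar(i) = 0.98 + 2.69 + 0.50 + 1.99 + 1.17 = 7.33
Sum of off-diagonal covariances = 5.01
σ²_total = 7.33 + 2 × 5.01 = 17.35
α = (k/(k−1))·(1 − ΣVar(i)/σ²_total) = (5/4)·(1 − 7.33/17.35) = 0.722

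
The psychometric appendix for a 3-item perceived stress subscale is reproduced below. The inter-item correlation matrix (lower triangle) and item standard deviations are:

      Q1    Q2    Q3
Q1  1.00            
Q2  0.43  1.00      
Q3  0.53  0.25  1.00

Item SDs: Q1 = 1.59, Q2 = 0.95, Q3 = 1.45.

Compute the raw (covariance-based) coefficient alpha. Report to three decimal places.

coefficient alpha = 0.667

Σσ²ᵢ = 1.59² + 0.95² + 1.45² = 5.5331
Covariances σ_ij = r_ij · s_i · s_j:
  σ(Q1,Q2) = 0.43 × 1.59 × 0.95 = 0.6495
  σ(Q1,Q3) = 0.53 × 1.59 × 1.45 = 1.2219
  σ(Q2,Q3) = 0.25 × 0.95 × 1.45 = 0.3444
σ²_T = Σσ²ᵢ + 2·Σσ_ij = 5.5331 + 2 × 2.2158 = 9.9647
α = (3/2)·(1 − 5.5331/9.9647) = 0.667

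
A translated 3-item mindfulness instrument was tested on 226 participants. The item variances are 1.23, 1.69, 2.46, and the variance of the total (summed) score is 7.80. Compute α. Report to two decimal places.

α = 0.47

sum of item variances = 1.23 + 1.69 + 2.46 = 5.38
α = (k/(k−1))·(1 − sum of item variances/Var(T)) = (3/2)·(1 − 5.38/7.80) = 0.47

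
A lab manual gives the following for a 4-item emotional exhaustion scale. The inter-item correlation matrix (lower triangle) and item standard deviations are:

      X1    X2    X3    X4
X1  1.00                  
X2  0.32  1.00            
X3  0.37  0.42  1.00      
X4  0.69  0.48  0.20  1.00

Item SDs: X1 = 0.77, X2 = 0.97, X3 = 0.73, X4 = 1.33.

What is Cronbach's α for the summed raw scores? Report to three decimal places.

Cronbach's α = 0.722

Σσ²ᵢ = 0.77² + 0.97² + 0.73² + 1.33² = 3.8356
Covariances σ_ij = r_ij · s_i · s_j:
  σ(X1,X2) = 0.32 × 0.77 × 0.97 = 0.2390
  σ(X1,X3) = 0.37 × 0.77 × 0.73 = 0.2080
  σ(X1,X4) = 0.69 × 0.77 × 1.33 = 0.7066
  σ(X2,X3) = 0.42 × 0.97 × 0.73 = 0.2974
  σ(X2,X4) = 0.48 × 0.97 × 1.33 = 0.6192
  σ(X3,X4) = 0.20 × 0.73 × 1.33 = 0.1942
σ²_T = Σσ²ᵢ + 2·Σσ_ij = 3.8356 + 2 × 2.2644 = 8.3644
α = (4/3)·(1 − 3.8356/8.3644) = 0.722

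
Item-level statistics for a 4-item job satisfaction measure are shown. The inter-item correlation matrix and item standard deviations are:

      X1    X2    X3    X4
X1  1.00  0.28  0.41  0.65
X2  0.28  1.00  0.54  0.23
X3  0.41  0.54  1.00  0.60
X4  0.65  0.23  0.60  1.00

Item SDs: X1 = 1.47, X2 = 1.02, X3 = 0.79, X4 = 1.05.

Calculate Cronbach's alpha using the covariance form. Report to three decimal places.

Cronbach's alpha = 0.741

Σσ²ᵢ = 1.47² + 1.02² + 0.79² + 1.05² = 4.9279
Covariances σ_ij = r_ij · s_i · s_j:
  σ(X1,X2) = 0.28 × 1.47 × 1.02 = 0.4198
  σ(X1,X3) = 0.41 × 1.47 × 0.79 = 0.4761
  σ(X1,X4) = 0.65 × 1.47 × 1.05 = 1.0033
  σ(X2,X3) = 0.54 × 1.02 × 0.79 = 0.4351
  σ(X2,X4) = 0.23 × 1.02 × 1.05 = 0.2463
  σ(X3,X4) = 0.60 × 0.79 × 1.05 = 0.4977
σ²_T = Σσ²ᵢ + 2·Σσ_ij = 4.9279 + 2 × 3.0783 = 11.0845
α = (4/3)·(1 − 4.9279/11.0845) = 0.741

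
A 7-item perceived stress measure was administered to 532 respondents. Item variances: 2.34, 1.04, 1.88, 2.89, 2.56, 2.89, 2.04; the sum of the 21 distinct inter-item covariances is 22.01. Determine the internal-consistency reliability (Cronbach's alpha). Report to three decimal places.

Σσ²ᵢ = 2.34 + 1.04 + 1.88 + 2.89 + 2.56 + 2.89 + 2.04 = 15.64
Sum of distinct covariances = 22.01
σ²_total = Σσ²ᵢ + 2·Σcov = 15.64 + 2 × 22.01 = 59.66
α = (7/6)·(1 − 15.64/59.66) = 0.861

Cronbach's alpha = 0.861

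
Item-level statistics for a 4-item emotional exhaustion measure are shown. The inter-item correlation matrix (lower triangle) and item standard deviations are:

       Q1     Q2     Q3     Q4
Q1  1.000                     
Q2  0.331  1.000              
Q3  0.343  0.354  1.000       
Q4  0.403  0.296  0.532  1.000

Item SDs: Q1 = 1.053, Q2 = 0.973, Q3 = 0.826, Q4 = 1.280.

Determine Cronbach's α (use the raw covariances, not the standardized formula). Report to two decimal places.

α = 0.70

Σσ²ᵢ = 1.053² + 0.973² + 0.826² + 1.280² = 4.3762
Covariances σ_ij = r_ij · s_i · s_j:
  σ(Q1,Q2) = 0.331 × 1.053 × 0.973 = 0.3391
  σ(Q1,Q3) = 0.343 × 1.053 × 0.826 = 0.2983
  σ(Q1,Q4) = 0.403 × 1.053 × 1.280 = 0.5432
  σ(Q2,Q3) = 0.354 × 0.973 × 0.826 = 0.2845
  σ(Q2,Q4) = 0.296 × 0.973 × 1.280 = 0.3687
  σ(Q3,Q4) = 0.532 × 0.826 × 1.280 = 0.5625
σ²_T = Σσ²ᵢ + 2·Σσ_ij = 4.3762 + 2 × 2.3963 = 9.1688
α = (4/3)·(1 − 4.3762/9.1688) = 0.70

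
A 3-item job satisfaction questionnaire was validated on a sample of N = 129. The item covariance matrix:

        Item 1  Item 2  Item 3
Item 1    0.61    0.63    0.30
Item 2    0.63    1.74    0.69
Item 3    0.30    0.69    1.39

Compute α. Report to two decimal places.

Σσᵢ² = 0.61 + 1.74 + 1.39 = 3.74
Σ_{i<j} σ_ij = 1.62
σ²_T = 3.74 + 2 × 1.62 = 6.98
α = (k/(k−1))·(1 − Σσᵢ²/σ²_T) = (3/2)·(1 − 3.74/6.98) = 0.70

α = 0.70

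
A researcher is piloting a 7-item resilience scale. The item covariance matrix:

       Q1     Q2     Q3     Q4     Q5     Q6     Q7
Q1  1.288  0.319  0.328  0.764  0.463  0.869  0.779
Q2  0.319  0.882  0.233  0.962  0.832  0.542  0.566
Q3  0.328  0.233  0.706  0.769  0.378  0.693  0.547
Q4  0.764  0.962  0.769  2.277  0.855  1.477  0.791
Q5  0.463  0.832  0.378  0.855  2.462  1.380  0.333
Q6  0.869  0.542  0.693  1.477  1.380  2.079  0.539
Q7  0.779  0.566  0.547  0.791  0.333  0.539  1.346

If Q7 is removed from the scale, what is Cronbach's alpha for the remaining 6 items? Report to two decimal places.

Remaining items: Q1, Q2, Q3, Q4, Q5, Q6 (k = 6).
ΣVar(i) = 1.288 + 0.882 + 0.706 + 2.277 + 2.462 + 2.079 = 9.694
σ²_T = 9.694 + 2 × 10.864 = 31.422
α (item deleted) = (6/5)·(1 − 9.694/31.422) = 0.83

α = 0.83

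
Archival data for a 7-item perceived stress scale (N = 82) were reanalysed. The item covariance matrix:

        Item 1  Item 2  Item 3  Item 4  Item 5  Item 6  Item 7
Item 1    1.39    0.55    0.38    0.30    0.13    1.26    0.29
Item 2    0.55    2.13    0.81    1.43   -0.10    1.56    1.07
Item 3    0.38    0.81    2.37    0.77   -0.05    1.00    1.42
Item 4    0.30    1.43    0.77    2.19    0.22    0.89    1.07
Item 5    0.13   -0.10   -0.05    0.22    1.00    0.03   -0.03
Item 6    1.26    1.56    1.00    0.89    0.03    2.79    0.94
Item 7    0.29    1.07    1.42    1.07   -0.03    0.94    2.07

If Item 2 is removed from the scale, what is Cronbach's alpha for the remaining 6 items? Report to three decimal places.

Remaining items: Item 1, Item 3, Item 4, Item 5, Item 6, Item 7 (k = 6).
Σσᵢ² = 1.39 + 2.37 + 2.19 + 1.00 + 2.79 + 2.07 = 11.81
σ²_T = 11.81 + 2 × 8.62 = 29.05
α (item deleted) = (6/5)·(1 − 11.81/29.05) = 0.712

α = 0.712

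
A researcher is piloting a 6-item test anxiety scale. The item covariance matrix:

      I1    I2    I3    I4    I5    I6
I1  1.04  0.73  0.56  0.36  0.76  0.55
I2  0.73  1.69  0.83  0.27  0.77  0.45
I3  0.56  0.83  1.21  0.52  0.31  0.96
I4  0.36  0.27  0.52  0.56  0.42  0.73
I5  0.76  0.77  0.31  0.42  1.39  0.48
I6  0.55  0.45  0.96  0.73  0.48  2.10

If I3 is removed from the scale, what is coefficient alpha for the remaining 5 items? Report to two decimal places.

Remaining items: I1, I2, I4, I5, I6 (k = 5).
ΣVar(i) = 1.04 + 1.69 + 0.56 + 1.39 + 2.10 = 6.78
total variance = 6.78 + 2 × 5.52 = 17.82
α (item deleted) = (5/4)·(1 − 6.78/17.82) = 0.77

coefficient alpha = 0.77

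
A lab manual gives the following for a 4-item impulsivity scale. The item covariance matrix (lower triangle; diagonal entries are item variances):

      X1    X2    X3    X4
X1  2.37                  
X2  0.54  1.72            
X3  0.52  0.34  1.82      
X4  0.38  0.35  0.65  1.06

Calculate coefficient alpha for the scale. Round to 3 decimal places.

Σσᵢ² = 2.37 + 1.72 + 1.82 + 1.06 = 6.97
Σ_{i<j} σ_ij = 2.78
total variance = 6.97 + 2 × 2.78 = 12.53
α = (k/(k−1))·(1 − Σσᵢ²/total variance) = (4/3)·(1 − 6.97/12.53) = 0.592

coefficient alpha = 0.592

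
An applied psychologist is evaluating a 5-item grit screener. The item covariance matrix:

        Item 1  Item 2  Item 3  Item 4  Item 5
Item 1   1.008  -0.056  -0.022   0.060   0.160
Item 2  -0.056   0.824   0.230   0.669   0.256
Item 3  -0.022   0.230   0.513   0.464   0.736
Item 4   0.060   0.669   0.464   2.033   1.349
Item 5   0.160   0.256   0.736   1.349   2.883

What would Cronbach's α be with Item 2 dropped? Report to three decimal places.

α = 0.614

Remaining items: Item 1, Item 3, Item 4, Item 5 (k = 4).
Σσᵢ² = 1.008 + 0.513 + 2.033 + 2.883 = 6.437
σ²_total = 6.437 + 2 × 2.747 = 11.931
α (item deleted) = (4/3)·(1 − 6.437/11.931) = 0.614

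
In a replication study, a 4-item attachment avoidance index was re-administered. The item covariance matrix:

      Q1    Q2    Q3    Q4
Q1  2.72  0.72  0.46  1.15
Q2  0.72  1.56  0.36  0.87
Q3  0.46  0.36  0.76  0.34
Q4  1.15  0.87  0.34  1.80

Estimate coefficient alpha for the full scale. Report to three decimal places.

ΣVar(i) = 2.72 + 1.56 + 0.76 + 1.80 = 6.84
Sum of off-diagonal covariances = 3.90
Var(T) = 6.84 + 2 × 3.90 = 14.64
α = (k/(k−1))·(1 − ΣVar(i)/Var(T)) = (4/3)·(1 − 6.84/14.64) = 0.710

coefficient alpha = 0.710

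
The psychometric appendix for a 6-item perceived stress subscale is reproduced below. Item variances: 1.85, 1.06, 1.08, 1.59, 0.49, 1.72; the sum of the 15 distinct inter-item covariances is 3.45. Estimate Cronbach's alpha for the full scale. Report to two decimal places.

Cronbach's alpha = 0.56

sum of item variances = 1.85 + 1.06 + 1.08 + 1.59 + 0.49 + 1.72 = 7.79
Sum of distinct covariances = 3.45
Var(T) = sum of item variances + 2·Σcov = 7.79 + 2 × 3.45 = 14.69
α = (6/5)·(1 − 7.79/14.69) = 0.56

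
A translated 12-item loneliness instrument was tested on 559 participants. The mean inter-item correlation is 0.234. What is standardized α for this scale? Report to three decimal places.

Standardized α = k·r̄ / (1 + (k−1)·r̄) = 12 × 0.234 / (1 + 11 × 0.234)
  = 2.8080 / 3.5740 = 0.786

standardized α = 0.786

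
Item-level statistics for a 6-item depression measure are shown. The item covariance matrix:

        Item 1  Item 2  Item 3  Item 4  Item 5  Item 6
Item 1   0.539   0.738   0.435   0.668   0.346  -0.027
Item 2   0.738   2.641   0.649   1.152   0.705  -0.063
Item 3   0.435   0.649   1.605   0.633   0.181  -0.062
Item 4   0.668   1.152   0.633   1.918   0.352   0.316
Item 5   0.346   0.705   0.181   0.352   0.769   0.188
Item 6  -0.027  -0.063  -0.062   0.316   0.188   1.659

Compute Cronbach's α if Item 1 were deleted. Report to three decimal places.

α = 0.607

Remaining items: Item 2, Item 3, Item 4, Item 5, Item 6 (k = 5).
sum of item variances = 2.641 + 1.605 + 1.918 + 0.769 + 1.659 = 8.592
σ²_total = 8.592 + 2 × 4.051 = 16.694
α (item deleted) = (5/4)·(1 − 8.592/16.694) = 0.607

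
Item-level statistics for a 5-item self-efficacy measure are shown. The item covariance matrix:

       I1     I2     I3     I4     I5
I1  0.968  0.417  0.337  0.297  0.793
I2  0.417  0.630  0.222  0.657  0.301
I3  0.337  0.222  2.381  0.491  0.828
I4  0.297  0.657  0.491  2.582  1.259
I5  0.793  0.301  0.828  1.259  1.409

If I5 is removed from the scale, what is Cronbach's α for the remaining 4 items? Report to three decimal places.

Remaining items: I1, I2, I3, I4 (k = 4).
Σσᵢ² = 0.968 + 0.630 + 2.381 + 2.582 = 6.561
total variance = 6.561 + 2 × 2.421 = 11.403
α (item deleted) = (4/3)·(1 − 6.561/11.403) = 0.566

Cronbach's α = 0.566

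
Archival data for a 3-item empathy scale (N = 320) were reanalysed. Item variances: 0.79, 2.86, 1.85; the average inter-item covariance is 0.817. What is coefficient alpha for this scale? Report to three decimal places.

Σσᵢ² = 0.79 + 2.86 + 1.85 = 5.50
Sum of the 3 distinct covariances = 3 × 0.817 = 2.451
Var(T) = Σσᵢ² + 2·Σcov = 5.50 + 2 × 2.451 = 10.402
α = (3/2)·(1 − 5.50/10.402) = 0.707

α = 0.707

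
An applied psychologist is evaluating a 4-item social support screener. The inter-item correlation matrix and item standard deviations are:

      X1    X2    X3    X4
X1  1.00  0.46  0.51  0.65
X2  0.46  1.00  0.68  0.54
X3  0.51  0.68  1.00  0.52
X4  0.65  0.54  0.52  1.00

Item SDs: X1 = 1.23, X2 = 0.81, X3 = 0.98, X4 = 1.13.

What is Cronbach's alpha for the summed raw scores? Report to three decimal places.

Cronbach's alpha = 0.826

Σσ²ᵢ = 1.23² + 0.81² + 0.98² + 1.13² = 4.4063
Covariances σ_ij = r_ij · s_i · s_j:
  σ(X1,X2) = 0.46 × 1.23 × 0.81 = 0.4583
  σ(X1,X3) = 0.51 × 1.23 × 0.98 = 0.6148
  σ(X1,X4) = 0.65 × 1.23 × 1.13 = 0.9034
  σ(X2,X3) = 0.68 × 0.81 × 0.98 = 0.5398
  σ(X2,X4) = 0.54 × 0.81 × 1.13 = 0.4943
  σ(X3,X4) = 0.52 × 0.98 × 1.13 = 0.5758
σ²_T = Σσ²ᵢ + 2·Σσ_ij = 4.4063 + 2 × 3.5864 = 11.5791
α = (4/3)·(1 − 4.4063/11.5791) = 0.826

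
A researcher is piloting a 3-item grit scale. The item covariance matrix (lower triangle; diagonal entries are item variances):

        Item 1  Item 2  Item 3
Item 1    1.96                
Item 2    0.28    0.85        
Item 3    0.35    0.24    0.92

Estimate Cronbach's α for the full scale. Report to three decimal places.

α = 0.477

Σσ²ᵢ = 1.96 + 0.85 + 0.92 = 3.73
Sum of off-diagonal covariances = 0.87
total variance = 3.73 + 2 × 0.87 = 5.47
α = (k/(k−1))·(1 − Σσ²ᵢ/total variance) = (3/2)·(1 − 3.73/5.47) = 0.477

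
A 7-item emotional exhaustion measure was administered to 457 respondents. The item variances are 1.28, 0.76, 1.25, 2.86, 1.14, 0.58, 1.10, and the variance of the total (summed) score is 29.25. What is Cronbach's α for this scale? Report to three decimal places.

Σσ²ᵢ = 1.28 + 0.76 + 1.25 + 2.86 + 1.14 + 0.58 + 1.10 = 8.97
α = (k/(k−1))·(1 − Σσ²ᵢ/σ²_T) = (7/6)·(1 − 8.97/29.25) = 0.809

Cronbach's α = 0.809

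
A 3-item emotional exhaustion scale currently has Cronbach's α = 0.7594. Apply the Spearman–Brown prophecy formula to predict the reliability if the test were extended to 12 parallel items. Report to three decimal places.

predicted reliability = 0.927

Length factor m = 12/3 = 4.0000
α' = m·α / (1 + (m−1)·α)
   = 12/3 × 0.7594 / (1 + (12/3 − 1) × 0.7594)
   = 3.0376 / 3.2782 = 0.927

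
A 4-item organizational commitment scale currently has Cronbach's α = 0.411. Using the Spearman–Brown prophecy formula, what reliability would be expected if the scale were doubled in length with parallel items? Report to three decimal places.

predicted reliability = 0.583

Length factor m = 2
α' = m·α / (1 + (m−1)·α)
   = 2 × 0.411 / (1 + (2 − 1) × 0.411)
   = 0.8220 / 1.4110 = 0.583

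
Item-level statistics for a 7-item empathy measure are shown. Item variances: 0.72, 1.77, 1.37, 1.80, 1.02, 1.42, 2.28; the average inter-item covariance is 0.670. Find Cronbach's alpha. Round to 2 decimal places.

Σσ²ᵢ = 0.72 + 1.77 + 1.37 + 1.80 + 1.02 + 1.42 + 2.28 = 10.38
Sum of the 21 distinct covariances = 21 × 0.670 = 14.070
σ²_total = Σσ²ᵢ + 2·Σcov = 10.38 + 2 × 14.070 = 38.520
α = (7/6)·(1 − 10.38/38.520) = 0.85

α = 0.85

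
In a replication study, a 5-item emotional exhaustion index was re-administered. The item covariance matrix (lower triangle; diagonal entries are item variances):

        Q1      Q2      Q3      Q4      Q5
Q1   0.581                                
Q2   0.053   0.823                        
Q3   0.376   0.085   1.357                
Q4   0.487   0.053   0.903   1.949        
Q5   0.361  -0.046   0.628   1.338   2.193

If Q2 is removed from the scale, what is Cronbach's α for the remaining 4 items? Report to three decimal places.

Remaining items: Q1, Q3, Q4, Q5 (k = 4).
Σσ²ᵢ = 0.581 + 1.357 + 1.949 + 2.193 = 6.080
σ²_total = 6.080 + 2 × 4.093 = 14.266
α (item deleted) = (4/3)·(1 − 6.080/14.266) = 0.765

Cronbach's α = 0.765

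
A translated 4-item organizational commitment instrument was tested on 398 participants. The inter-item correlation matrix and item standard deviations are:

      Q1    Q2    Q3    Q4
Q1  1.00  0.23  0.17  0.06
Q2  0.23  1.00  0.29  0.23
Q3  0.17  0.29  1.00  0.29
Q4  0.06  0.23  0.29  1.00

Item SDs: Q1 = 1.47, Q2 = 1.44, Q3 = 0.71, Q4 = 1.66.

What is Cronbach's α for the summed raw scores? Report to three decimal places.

Σσ²ᵢ = 1.47² + 1.44² + 0.71² + 1.66² = 7.4942
Covariances σ_ij = r_ij · s_i · s_j:
  σ(Q1,Q2) = 0.23 × 1.47 × 1.44 = 0.4869
  σ(Q1,Q3) = 0.17 × 1.47 × 0.71 = 0.1774
  σ(Q1,Q4) = 0.06 × 1.47 × 1.66 = 0.1464
  σ(Q2,Q3) = 0.29 × 1.44 × 0.71 = 0.2965
  σ(Q2,Q4) = 0.23 × 1.44 × 1.66 = 0.5498
  σ(Q3,Q4) = 0.29 × 0.71 × 1.66 = 0.3418
σ²_T = Σσ²ᵢ + 2·Σσ_ij = 7.4942 + 2 × 1.9988 = 11.4918
α = (4/3)·(1 − 7.4942/11.4918) = 0.464

Cronbach's α = 0.464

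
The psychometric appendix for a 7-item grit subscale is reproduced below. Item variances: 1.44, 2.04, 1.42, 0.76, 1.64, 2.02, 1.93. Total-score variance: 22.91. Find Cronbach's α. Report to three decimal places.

Cronbach's α = 0.594

Σσᵢ² = 1.44 + 2.04 + 1.42 + 0.76 + 1.64 + 2.02 + 1.93 = 11.25
α = (k/(k−1))·(1 − Σσᵢ²/Var(T)) = (7/6)·(1 − 11.25/22.91) = 0.594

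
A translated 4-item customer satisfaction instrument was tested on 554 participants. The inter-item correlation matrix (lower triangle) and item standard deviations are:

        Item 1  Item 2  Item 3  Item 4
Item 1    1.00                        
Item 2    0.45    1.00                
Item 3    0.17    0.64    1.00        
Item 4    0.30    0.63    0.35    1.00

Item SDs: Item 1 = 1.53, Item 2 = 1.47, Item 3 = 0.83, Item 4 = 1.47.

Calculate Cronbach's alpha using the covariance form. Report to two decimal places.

Cronbach's alpha = 0.73

Σσ²ᵢ = 1.53² + 1.47² + 0.83² + 1.47² = 7.3516
Covariances σ_ij = r_ij · s_i · s_j:
  σ(Item 1,Item 2) = 0.45 × 1.53 × 1.47 = 1.0121
  σ(Item 1,Item 3) = 0.17 × 1.53 × 0.83 = 0.2159
  σ(Item 1,Item 4) = 0.30 × 1.53 × 1.47 = 0.6747
  σ(Item 2,Item 3) = 0.64 × 1.47 × 0.83 = 0.7809
  σ(Item 2,Item 4) = 0.63 × 1.47 × 1.47 = 1.3614
  σ(Item 3,Item 4) = 0.35 × 0.83 × 1.47 = 0.4270
σ²_T = Σσ²ᵢ + 2·Σσ_ij = 7.3516 + 2 × 4.4720 = 16.2956
α = (4/3)·(1 − 7.3516/16.2956) = 0.73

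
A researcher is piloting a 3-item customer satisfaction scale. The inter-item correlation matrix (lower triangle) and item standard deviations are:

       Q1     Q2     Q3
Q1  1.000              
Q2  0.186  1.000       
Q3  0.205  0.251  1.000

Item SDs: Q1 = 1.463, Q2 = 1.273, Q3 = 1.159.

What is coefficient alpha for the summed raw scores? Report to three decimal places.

Σσ²ᵢ = 1.463² + 1.273² + 1.159² = 5.1042
Covariances σ_ij = r_ij · s_i · s_j:
  σ(Q1,Q2) = 0.186 × 1.463 × 1.273 = 0.3464
  σ(Q1,Q3) = 0.205 × 1.463 × 1.159 = 0.3476
  σ(Q2,Q3) = 0.251 × 1.273 × 1.159 = 0.3703
σ²_T = Σσ²ᵢ + 2·Σσ_ij = 5.1042 + 2 × 1.0643 = 7.2328
α = (3/2)·(1 − 5.1042/7.2328) = 0.441

α = 0.441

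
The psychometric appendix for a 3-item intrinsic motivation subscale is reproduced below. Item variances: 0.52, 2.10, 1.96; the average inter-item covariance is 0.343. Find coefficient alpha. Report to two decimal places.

α = 0.47

Σσᵢ² = 0.52 + 2.10 + 1.96 = 4.58
Sum of the 3 distinct covariances = 3 × 0.343 = 1.029
Var(T) = Σσᵢ² + 2·Σcov = 4.58 + 2 × 1.029 = 6.638
α = (3/2)·(1 − 4.58/6.638) = 0.47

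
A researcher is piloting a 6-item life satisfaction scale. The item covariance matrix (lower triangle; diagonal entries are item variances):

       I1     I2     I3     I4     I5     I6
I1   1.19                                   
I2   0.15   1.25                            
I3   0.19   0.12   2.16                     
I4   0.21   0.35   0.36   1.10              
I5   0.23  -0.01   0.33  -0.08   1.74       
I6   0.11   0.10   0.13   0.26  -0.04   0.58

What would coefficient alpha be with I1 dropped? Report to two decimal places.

Remaining items: I2, I3, I4, I5, I6 (k = 5).
Σσᵢ² = 1.25 + 2.16 + 1.10 + 1.74 + 0.58 = 6.83
σ²_total = 6.83 + 2 × 1.52 = 9.87
α (item deleted) = (5/4)·(1 − 6.83/9.87) = 0.39

α = 0.39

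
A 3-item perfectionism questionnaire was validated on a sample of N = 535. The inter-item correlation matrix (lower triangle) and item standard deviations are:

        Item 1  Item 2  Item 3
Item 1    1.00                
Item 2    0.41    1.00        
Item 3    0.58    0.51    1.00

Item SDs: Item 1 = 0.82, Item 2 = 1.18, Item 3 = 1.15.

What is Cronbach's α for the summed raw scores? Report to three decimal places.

Cronbach's α = 0.737

Σσ²ᵢ = 0.82² + 1.18² + 1.15² = 3.3873
Covariances σ_ij = r_ij · s_i · s_j:
  σ(Item 1,Item 2) = 0.41 × 0.82 × 1.18 = 0.3967
  σ(Item 1,Item 3) = 0.58 × 0.82 × 1.15 = 0.5469
  σ(Item 2,Item 3) = 0.51 × 1.18 × 1.15 = 0.6921
σ²_T = Σσ²ᵢ + 2·Σσ_ij = 3.3873 + 2 × 1.6357 = 6.6587
α = (3/2)·(1 − 3.3873/6.6587) = 0.737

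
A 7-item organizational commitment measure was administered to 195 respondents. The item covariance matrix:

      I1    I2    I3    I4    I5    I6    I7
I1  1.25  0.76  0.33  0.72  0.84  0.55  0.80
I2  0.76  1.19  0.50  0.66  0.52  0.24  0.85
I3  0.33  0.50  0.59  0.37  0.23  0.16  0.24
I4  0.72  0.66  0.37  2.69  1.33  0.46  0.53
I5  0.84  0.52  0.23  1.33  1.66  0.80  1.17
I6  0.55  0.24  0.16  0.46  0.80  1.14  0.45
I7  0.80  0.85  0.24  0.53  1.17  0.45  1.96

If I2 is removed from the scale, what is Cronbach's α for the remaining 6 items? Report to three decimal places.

Remaining items: I1, I3, I4, I5, I6, I7 (k = 6).
ΣVar(i) = 1.25 + 0.59 + 2.69 + 1.66 + 1.14 + 1.96 = 9.29
σ²_total = 9.29 + 2 × 8.98 = 27.25
α (item deleted) = (6/5)·(1 − 9.29/27.25) = 0.791

α = 0.791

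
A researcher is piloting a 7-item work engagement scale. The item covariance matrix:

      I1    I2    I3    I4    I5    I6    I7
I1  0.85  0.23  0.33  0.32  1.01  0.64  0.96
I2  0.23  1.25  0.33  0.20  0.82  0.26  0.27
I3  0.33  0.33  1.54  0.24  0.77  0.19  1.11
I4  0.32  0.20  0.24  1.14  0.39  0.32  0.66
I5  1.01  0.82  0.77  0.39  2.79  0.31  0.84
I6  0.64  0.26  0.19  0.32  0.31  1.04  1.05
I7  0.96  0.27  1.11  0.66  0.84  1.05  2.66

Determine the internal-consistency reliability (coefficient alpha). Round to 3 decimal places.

ΣVar(i) = 0.85 + 1.25 + 1.54 + 1.14 + 2.79 + 1.04 + 2.66 = 11.27
Σ_{i<j} σ_ij = 11.25
σ²_T = 11.27 + 2 × 11.25 = 33.77
α = (k/(k−1))·(1 − ΣVar(i)/σ²_T) = (7/6)·(1 − 11.27/33.77) = 0.777

α = 0.777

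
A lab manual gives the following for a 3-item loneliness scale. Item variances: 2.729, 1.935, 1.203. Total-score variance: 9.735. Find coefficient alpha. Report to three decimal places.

α = 0.596

sum of item variances = 2.729 + 1.935 + 1.203 = 5.867
α = (k/(k−1))·(1 − sum of item variances/total variance) = (3/2)·(1 − 5.867/9.735) = 0.596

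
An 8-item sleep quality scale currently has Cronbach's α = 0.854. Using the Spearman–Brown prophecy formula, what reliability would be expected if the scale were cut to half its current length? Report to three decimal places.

predicted reliability = 0.745

Length factor m = 1/2
α' = m·α / (1 − (1−m)·α)
   = 1/2 × 0.854 / (1 − (1 − 1/2) × 0.854)
   = 0.4270 / 0.5730 = 0.745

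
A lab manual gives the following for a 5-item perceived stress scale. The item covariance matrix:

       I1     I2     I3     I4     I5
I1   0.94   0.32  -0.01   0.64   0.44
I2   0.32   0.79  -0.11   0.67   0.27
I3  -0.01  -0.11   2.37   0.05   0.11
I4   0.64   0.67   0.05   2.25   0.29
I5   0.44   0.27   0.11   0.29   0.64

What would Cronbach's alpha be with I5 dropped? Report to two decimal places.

Cronbach's alpha = 0.44

Remaining items: I1, I2, I3, I4 (k = 4).
Σσ²ᵢ = 0.94 + 0.79 + 2.37 + 2.25 = 6.35
total variance = 6.35 + 2 × 1.56 = 9.47
α (item deleted) = (4/3)·(1 − 6.35/9.47) = 0.44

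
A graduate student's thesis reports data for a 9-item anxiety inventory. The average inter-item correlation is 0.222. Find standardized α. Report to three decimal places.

Standardized α = k·r̄ / (1 + (k−1)·r̄) = 9 × 0.222 / (1 + 8 × 0.222)
  = 1.9980 / 2.7760 = 0.720

α = 0.720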